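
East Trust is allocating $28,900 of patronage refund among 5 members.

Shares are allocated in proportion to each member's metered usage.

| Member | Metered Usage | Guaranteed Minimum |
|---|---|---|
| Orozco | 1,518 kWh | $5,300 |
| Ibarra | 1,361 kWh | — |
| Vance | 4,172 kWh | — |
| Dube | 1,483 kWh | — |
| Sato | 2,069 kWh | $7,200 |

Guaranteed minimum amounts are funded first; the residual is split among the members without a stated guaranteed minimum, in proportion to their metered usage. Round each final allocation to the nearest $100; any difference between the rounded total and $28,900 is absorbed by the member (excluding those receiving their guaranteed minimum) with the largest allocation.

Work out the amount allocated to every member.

Guaranteed amounts: Orozco $5,300; Sato $7,200. Residual $16,400.
Residual split over remaining metered usage 7,016: Ibarra 3,181.36 → $3,200; Vance 9,752.11 → $9,800; Dube 3,466.53 → $3,500.
Rounding difference −$100 applied to Vance → $9,700.

Orozco: $5,300 | Ibarra: $3,200 | Vance: $9,700 | Dube: $3,500 | Sato: $7,200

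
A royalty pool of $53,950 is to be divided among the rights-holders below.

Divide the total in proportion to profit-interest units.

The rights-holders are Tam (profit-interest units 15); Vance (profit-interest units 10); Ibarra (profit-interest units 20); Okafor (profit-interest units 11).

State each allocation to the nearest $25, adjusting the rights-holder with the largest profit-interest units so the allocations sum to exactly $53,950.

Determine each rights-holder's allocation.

Tam: $14,450; Vance: $9,625; Ibarra: $19,275; Okafor: $10,600

Total profit-interest units = 15 + 10 + 20 + 11 = 56.
Unrounded shares: Tam 14,450.89; Vance 9,633.93; Ibarra 19,267.86; Okafor 10,597.32.
Rounded to nearest $25: Tam $14,450; Vance $9,625; Ibarra $19,275; Okafor $10,600. Sum = $53,950.
No rounding difference to absorb.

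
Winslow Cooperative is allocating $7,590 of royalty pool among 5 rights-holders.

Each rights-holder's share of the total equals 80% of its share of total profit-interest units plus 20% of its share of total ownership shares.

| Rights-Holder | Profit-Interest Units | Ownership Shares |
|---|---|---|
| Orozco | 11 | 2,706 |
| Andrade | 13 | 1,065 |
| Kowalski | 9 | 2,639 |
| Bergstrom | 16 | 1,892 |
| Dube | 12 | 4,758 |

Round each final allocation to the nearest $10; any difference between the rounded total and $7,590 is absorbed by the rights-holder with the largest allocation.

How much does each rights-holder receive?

Orozco: $1,410 | Andrade: $1,420 | Kowalski: $1,200 | Bergstrom: $1,810 | Dube: $1,750

Totals — profit-interest units 61, ownership shares 13,060.
Blended shares (80% profit-interest units + 20% ownership shares): Orozco 0.1857; Andrade 0.1868; Kowalski 0.1584; Bergstrom 0.2388; Dube 0.2302.
Raw shares: Orozco 1,409.48; Andrade 1,417.82; Kowalski 1,202.61; Bergstrom 1,812.57; Dube 1,747.53.
Rounded to nearest $10: Orozco $1,410; Andrade $1,420; Kowalski $1,200; Bergstrom $1,810; Dube $1,750. Sum = $7,590.
No rounding difference to absorb.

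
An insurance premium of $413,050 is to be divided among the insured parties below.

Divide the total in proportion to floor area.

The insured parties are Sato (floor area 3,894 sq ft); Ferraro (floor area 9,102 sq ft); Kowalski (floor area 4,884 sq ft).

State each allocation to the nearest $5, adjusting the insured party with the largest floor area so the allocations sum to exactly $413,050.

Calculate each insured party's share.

Total floor area = 17,880.
Unrounded shares: Sato 3,894/17,880 × $413,050 = 89,956.19; Ferraro 9,102/17,880 × $413,050 = 210,267.40; Kowalski 4,884/17,880 × $413,050 = 112,826.41.
Rounded to nearest $5: Sato $89,955; Ferraro $210,265; Kowalski $112,825. Sum = $413,045.
Difference $413,050 − $413,045 = +$5 applied to largest floor area (Ferraro): Ferraro becomes $210,270.

Sato: $89,955; Ferraro: $210,270; Kowalski: $112,825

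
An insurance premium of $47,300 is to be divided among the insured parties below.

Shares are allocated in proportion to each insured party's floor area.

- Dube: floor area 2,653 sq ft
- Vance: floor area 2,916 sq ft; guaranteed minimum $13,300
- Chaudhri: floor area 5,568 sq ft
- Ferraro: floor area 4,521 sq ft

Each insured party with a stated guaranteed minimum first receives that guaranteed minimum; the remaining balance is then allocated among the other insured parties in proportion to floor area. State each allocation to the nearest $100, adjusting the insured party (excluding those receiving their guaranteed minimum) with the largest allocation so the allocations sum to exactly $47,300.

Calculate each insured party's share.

Dube: $7,100 | Vance: $13,300 | Chaudhri: $14,800 | Ferraro: $12,100

Fund the minimums — Vance $13,300. Residual $34,000.
Residual split over remaining floor area 12,742: Dube 7,079.11 → $7,100; Chaudhri 14,857.32 → $14,900; Ferraro 12,063.57 → $12,100.
Rounding difference −$100 applied to Chaudhri → $14,800.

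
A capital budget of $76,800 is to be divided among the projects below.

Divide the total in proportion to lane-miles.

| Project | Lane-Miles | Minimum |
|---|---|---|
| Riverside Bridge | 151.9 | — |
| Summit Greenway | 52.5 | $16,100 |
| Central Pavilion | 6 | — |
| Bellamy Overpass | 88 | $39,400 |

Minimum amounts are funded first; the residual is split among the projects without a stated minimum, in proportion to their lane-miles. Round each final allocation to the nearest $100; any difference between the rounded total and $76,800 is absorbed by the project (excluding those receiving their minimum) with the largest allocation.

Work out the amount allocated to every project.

Minimums first: Summit Greenway $16,100; Bellamy Overpass $39,400. Residual $21,300.
Residual split over remaining lane-miles 157.9: Riverside Bridge 20,490.63 → $20,500; Central Pavilion 809.37 → $800.

Riverside Bridge: $20,500 | Summit Greenway: $16,100 | Central Pavilion: $800 | Bellamy Overpass: $39,400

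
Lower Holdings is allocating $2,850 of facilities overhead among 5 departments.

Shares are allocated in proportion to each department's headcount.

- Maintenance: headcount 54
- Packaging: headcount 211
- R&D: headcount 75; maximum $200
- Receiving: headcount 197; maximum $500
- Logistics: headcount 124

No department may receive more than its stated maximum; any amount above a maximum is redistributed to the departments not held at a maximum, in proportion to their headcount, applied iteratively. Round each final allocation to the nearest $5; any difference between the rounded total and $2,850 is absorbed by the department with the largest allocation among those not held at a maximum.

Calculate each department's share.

Maintenance: $300 · Packaging: $1,165 · R&D: $200 · Receiving: $500 · Logistics: $685

Combined headcount = 661.
Proportional shares (ignoring caps): Maintenance 232.83; Packaging 909.76; R&D 323.37; Receiving 849.39; Logistics 534.64.
Cap binds for R&D ($200), Receiving ($500); residual $2,150 reallocated over remaining headcount 389.
Redistributed shares: Maintenance 298.46 → $300; Packaging 1,166.20 → $1,165; Logistics 685.35 → $685.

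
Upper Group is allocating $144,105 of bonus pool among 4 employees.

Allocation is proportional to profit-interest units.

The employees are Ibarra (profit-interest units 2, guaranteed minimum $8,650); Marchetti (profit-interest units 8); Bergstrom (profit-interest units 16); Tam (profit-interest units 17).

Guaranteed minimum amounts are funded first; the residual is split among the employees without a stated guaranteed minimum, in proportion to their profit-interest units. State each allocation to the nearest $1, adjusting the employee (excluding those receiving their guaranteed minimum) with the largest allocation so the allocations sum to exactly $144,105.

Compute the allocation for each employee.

Minimums first: Ibarra $8,650. Remaining pool $135,455.
Remaining pool split over remaining profit-interest units 41: Marchetti 26,430.24 → $26,430; Bergstrom 52,860.49 → $52,860; Tam 56,164.27 → $56,164.
Rounding difference +$1 applied to Tam → $56,165.

Ibarra: $8,650 | Marchetti: $26,430 | Bergstrom: $52,860 | Tam: $56,165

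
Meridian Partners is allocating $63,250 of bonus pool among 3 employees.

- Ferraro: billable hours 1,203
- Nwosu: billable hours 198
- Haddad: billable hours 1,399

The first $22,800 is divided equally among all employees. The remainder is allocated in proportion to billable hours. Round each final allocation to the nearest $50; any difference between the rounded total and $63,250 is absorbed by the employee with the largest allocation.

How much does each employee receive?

First tranche $22,800 split equally: $7,600 each.
Remainder $40,450 by billable hours (total 2,800): Ferraro 17,379.05 → $17,400; Nwosu 2,860.39 → $2,850; Haddad 20,210.55 → $20,200.
Totals: Ferraro $7,600 + $17,400 = $25,000; Nwosu $7,600 + $2,850 = $10,450; Haddad $7,600 + $20,200 = $27,800.

Ferraro: $25,000 · Nwosu: $10,450 · Haddad: $27,800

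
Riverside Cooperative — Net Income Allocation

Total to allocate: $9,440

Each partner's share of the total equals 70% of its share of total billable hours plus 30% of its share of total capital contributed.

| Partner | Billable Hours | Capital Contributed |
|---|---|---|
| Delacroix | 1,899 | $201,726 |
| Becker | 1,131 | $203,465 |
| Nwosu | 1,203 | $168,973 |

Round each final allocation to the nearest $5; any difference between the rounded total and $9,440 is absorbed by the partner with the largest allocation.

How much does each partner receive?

Totals — billable hours 4,233, capital contributed 574,164.
Composite weights (70% billable hours + 30% capital contributed): Delacroix 0.4194; Becker 0.2933; Nwosu 0.2872.
Proportional shares: Delacroix 3,959.46; Becker 2,769.14; Nwosu 2,711.41.
Rounded to nearest $5: Delacroix $3,960; Becker $2,770; Nwosu $2,710. Sum = $9,440.
No rounding difference to absorb.

Delacroix: $3,960 | Becker: $2,770 | Nwosu: $2,710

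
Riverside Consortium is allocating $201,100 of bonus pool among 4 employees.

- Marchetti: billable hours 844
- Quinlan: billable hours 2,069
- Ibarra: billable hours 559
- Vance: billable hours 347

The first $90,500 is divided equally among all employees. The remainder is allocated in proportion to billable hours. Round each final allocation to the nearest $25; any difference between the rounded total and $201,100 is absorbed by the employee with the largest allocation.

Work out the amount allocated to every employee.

Marchetti: $47,075 · Quinlan: $82,525 · Ibarra: $38,825 · Vance: $32,675

Equal tier: $90,500 ÷ 4 = $22,625 apiece.
Remainder $110,600 by billable hours (total 3,819): Marchetti 24,442.63 → $24,450; Quinlan 59,919.19 → $59,925; Ibarra 16,188.90 → $16,200; Vance 10,049.28 → $10,050.
Rounding difference −$25 on remainder applied to Quinlan.
Totals: Marchetti $22,625 + $24,450 = $47,075; Quinlan $22,625 + $59,900 = $82,525; Ibarra $22,625 + $16,200 = $38,825; Vance $22,625 + $10,050 = $32,675.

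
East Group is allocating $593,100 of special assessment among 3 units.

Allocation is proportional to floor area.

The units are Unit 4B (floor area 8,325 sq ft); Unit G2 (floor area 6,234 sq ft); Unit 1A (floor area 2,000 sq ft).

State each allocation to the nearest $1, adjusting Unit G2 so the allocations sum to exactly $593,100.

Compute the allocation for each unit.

Combined floor area = 16,559.
Unrounded shares: Unit 4B 8,325/16,559 × $593,100 = 298,179.69; Unit G2 6,234/16,559 × $593,100 = 223,285.55; Unit 1A 2,000/16,559 × $593,100 = 71,634.76.
Rounded to nearest $1: Unit 4B $298,180; Unit G2 $223,286; Unit 1A $71,635. Sum = $593,101.
Difference $593,100 − $593,101 = −$1 applied to Unit G2: Unit G2 becomes $223,285.

Unit 4B: $298,180 | Unit G2: $223,285 | Unit 1A: $71,635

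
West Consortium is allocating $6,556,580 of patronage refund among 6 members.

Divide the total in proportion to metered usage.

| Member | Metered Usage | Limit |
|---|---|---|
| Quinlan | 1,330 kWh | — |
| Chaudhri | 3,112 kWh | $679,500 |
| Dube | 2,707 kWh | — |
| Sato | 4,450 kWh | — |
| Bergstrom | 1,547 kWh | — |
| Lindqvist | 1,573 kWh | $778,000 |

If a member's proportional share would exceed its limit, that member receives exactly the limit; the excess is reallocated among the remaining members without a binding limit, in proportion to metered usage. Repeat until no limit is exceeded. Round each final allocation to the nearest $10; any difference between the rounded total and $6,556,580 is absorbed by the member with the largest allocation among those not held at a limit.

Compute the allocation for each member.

Metered usage total: 14,719.
Unconstrained shares: Quinlan 592,448.63; Chaudhri 1,386,240.71; Dube 1,205,833.42; Sato 1,982,252.94; Bergstrom 689,111.30; Lindqvist 700,693.00.
Held at cap: Chaudhri ($679,500); balance $5,877,080 reallocated over remaining metered usage 11,607.
Held at cap: Lindqvist ($778,000); balance $5,099,080 reallocated over remaining metered usage 10,034.
Shares after redistribution: Quinlan 675,879.65 → $675,880; Dube 1,375,643.77 → $1,375,640; Sato 2,261,401.83 → $2,261,400; Bergstrom 786,154.75 → $786,150.
Rounding difference +$10 applied to Sato → $2,261,410.

Quinlan: $675,880; Chaudhri: $679,500; Dube: $1,375,640; Sato: $2,261,410; Bergstrom: $786,150; Lindqvist: $778,000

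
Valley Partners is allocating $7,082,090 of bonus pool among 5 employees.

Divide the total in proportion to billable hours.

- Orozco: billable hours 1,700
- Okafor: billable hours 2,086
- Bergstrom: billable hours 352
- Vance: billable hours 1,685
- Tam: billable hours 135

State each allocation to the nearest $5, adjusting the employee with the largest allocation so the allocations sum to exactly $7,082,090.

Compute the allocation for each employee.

Orozco: $2,020,735; Okafor: $2,479,570; Bergstrom: $418,410; Vance: $2,002,905; Tam: $160,470

Combined billable hours = 5,958.
Unrounded shares: Orozco 1,700/5,958 × $7,082,090 = 2,020,737.33; Okafor 2,086/5,958 × $7,082,090 = 2,479,563.57; Bergstrom 352/5,958 × $7,082,090 = 418,411.49; Vance 1,685/5,958 × $7,082,090 = 2,002,907.29; Tam 135/5,958 × $7,082,090 = 160,470.32.
After rounding ($5): Orozco $2,020,735; Okafor $2,479,565; Bergstrom $418,410; Vance $2,002,905; Tam $160,470. Sum = $7,082,085.
Difference $7,082,090 − $7,082,085 = +$5 applied to largest allocation (Okafor): Okafor becomes $2,479,570.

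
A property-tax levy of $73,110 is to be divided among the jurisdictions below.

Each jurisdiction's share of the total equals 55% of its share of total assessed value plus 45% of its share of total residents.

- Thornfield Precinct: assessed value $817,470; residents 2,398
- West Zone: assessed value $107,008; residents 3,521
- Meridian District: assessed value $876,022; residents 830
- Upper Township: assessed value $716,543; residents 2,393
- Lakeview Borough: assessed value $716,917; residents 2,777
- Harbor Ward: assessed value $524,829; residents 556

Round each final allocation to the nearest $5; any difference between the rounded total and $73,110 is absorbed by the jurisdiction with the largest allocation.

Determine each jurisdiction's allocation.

Assessed value total 3,758,789; residents total 12,475.
Blended shares (55% assessed value + 45% residents): Thornfield Precinct 0.2061; West Zone 0.1427; Meridian District 0.1581; Upper Township 0.1912; Lakeview Borough 0.2051; Harbor Ward 0.0969.
Raw shares: Thornfield Precinct 15,069.16; West Zone 10,430.44; Meridian District 11,560.35; Upper Township 13,976.28; Lakeview Borough 14,992.98; Harbor Ward 7,080.78.
Rounded to nearest $5: Thornfield Precinct $15,070; West Zone $10,430; Meridian District $11,560; Upper Township $13,975; Lakeview Borough $14,995; Harbor Ward $7,080. Sum = $73,110.
No rounding difference to absorb.

Thornfield Precinct: $15,070 | West Zone: $10,430 | Meridian District: $11,560 | Upper Township: $13,975 | Lakeview Borough: $14,995 | Harbor Ward: $7,080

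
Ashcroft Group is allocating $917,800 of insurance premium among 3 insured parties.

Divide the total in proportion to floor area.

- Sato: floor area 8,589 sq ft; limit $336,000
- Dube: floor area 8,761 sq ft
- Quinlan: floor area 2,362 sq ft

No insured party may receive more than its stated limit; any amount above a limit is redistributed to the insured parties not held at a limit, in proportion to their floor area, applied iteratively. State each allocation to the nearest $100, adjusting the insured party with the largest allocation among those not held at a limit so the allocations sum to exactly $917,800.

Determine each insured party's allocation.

Sato: $336,000 · Dube: $458,300 · Quinlan: $123,500

Combined floor area = 19,712.
Proportional shares (ignoring caps): Sato 399,907.88; Dube 407,916.28; Quinlan 109,975.83.
Held at cap: Sato ($336,000); balance $581,800 reallocated over remaining floor area 11,123.
Redistributed shares: Dube 458,253.15 → $458,300; Quinlan 123,546.85 → $123,500.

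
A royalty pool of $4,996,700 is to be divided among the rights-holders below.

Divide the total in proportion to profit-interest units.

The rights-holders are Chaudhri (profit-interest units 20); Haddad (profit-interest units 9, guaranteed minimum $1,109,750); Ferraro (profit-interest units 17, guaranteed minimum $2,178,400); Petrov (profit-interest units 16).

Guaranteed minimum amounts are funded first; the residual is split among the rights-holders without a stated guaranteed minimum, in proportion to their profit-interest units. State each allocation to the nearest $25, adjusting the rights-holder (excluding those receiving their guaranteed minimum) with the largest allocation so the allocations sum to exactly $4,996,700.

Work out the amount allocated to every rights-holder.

Minimums first: Haddad $1,109,750; Ferraro $2,178,400. Residual $1,708,550.
Residual split over remaining profit-interest units 36: Chaudhri 949,194.44 → $949,200; Petrov 759,355.56 → $759,350.

Chaudhri: $949,200 · Haddad: $1,109,750 · Ferraro: $2,178,400 · Petrov: $759,350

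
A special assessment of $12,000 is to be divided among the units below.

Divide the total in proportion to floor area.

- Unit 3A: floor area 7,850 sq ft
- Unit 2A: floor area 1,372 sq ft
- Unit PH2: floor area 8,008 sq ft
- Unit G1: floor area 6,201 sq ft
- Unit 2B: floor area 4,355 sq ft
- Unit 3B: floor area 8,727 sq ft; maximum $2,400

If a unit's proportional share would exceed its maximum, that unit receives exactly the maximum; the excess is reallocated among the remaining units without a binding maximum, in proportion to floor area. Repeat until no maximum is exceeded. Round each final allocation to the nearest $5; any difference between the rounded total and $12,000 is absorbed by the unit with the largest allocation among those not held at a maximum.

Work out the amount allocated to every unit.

Unit 3A: $2,710; Unit 2A: $475; Unit PH2: $2,770; Unit G1: $2,140; Unit 2B: $1,505; Unit 3B: $2,400

Combined floor area = 36,513.
Pro-rata shares before constraints: Unit 3A 2,579.90; Unit 2A 450.91; Unit PH2 2,631.83; Unit G1 2,037.96; Unit 2B 1,431.27; Unit 3B 2,868.13.
Held at cap: Unit 3B ($2,400); residual $9,600 reallocated over remaining floor area 27,786.
Remaining shares: Unit 3A 2,712.16 → $2,710; Unit 2A 474.02 → $475; Unit PH2 2,766.75 → $2,765; Unit G1 2,142.43 → $2,140; Unit 2B 1,504.64 → $1,505.
Rounding difference +$5 applied to Unit PH2 → $2,770.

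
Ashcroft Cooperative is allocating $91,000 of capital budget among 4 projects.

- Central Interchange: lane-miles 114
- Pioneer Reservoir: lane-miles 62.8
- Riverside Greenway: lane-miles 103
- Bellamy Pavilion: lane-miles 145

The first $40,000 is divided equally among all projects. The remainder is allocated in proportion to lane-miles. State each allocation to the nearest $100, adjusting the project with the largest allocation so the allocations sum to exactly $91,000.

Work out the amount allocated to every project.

Central Interchange: $23,700 · Pioneer Reservoir: $17,500 · Riverside Greenway: $22,400 · Bellamy Pavilion: $27,400

$40,000 shared equally gives $10,000 per project.
Remainder $51,000 by lane-miles (total 424.8): Central Interchange 13,686.44 → $13,700; Pioneer Reservoir 7,539.55 → $7,500; Riverside Greenway 12,365.82 → $12,400; Bellamy Pavilion 17,408.19 → $17,400.
Totals: Central Interchange $10,000 + $13,700 = $23,700; Pioneer Reservoir $10,000 + $7,500 = $17,500; Riverside Greenway $10,000 + $12,400 = $22,400; Bellamy Pavilion $10,000 + $17,400 = $27,400.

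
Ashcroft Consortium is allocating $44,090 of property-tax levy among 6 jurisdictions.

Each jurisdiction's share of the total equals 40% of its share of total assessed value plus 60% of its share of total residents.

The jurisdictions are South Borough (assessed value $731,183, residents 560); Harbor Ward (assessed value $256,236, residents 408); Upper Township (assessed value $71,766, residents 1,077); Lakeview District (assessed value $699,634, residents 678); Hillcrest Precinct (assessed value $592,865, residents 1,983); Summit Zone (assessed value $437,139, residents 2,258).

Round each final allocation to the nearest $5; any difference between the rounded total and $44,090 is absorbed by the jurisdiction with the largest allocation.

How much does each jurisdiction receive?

South Borough: $6,750; Harbor Ward: $3,170; Upper Township: $4,545; Lakeview District: $7,000; Hillcrest Precinct: $11,280; Summit Zone: $11,345

Assessed value total 2,788,823; residents total 6,964.
Blended shares (40% assessed value + 60% residents): South Borough 0.1531; Harbor Ward 0.0719; Upper Township 0.1031; Lakeview District 0.1588; Hillcrest Precinct 0.2559; Summit Zone 0.2572.
Proportional shares: South Borough 6,751.13; Harbor Ward 3,170.25; Upper Township 4,545.01; Lakeview District 6,999.86; Hillcrest Precinct 11,281.95; Summit Zone 11,341.80.
After rounding ($5): South Borough $6,750; Harbor Ward $3,170; Upper Township $4,545; Lakeview District $7,000; Hillcrest Precinct $11,280; Summit Zone $11,340. Sum = $44,085.
Difference $44,090 − $44,085 = +$5 applied to largest allocation (Summit Zone): Summit Zone becomes $11,345.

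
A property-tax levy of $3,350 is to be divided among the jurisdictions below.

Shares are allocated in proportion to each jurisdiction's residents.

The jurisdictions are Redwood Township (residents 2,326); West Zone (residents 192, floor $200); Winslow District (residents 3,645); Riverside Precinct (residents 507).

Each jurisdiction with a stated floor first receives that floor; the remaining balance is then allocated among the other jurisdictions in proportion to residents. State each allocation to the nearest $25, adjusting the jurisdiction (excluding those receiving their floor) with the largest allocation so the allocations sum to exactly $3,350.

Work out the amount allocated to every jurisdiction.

Redwood Township: $1,125 · West Zone: $200 · Winslow District: $1,775 · Riverside Precinct: $250

Fund the minimums — West Zone $200. Residual $3,150.
Residual split over remaining residents 6,478: Redwood Township 1,131.04 → $1,125; Winslow District 1,772.42 → $1,775; Riverside Precinct 246.53 → $250.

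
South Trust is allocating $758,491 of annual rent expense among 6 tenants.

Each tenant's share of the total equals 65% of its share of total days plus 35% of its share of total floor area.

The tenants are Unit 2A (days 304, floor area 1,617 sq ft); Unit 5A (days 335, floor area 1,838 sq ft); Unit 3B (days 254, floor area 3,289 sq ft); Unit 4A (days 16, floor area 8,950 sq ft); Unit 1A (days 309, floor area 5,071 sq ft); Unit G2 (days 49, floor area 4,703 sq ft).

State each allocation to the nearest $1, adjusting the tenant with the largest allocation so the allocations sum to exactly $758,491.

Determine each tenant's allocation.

Unit 2A: $135,149; Unit 5A: $149,515; Unit 3B: $133,121; Unit 4A: $99,518; Unit 1A: $173,098; Unit G2: $68,090

Totals — days 1,267, floor area 25,468.
Combined weights (65% days + 35% floor area): Unit 2A 0.1782; Unit 5A 0.1971; Unit 3B 0.1755; Unit 4A 0.1312; Unit 1A 0.2282; Unit G2 0.0898.
Pro-rata amounts: Unit 2A 135,148.66; Unit 5A 149,515.12; Unit 3B 133,120.99; Unit 4A 99,518.46; Unit 1A 173,097.88; Unit G2 68,089.90.
Rounded to nearest $1: Unit 2A $135,149; Unit 5A $149,515; Unit 3B $133,121; Unit 4A $99,518; Unit 1A $173,098; Unit G2 $68,090. Sum = $758,491.
Sum already equals the total — no adjustment.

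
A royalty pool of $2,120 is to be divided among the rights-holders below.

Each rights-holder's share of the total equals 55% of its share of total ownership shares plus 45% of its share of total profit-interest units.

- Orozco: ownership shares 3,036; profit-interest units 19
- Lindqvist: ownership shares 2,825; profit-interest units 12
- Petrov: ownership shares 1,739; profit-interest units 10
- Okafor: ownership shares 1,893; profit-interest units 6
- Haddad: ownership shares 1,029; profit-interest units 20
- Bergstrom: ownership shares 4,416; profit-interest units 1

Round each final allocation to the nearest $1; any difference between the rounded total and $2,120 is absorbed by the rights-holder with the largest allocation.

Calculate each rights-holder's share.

Totals — ownership shares 14,938, profit-interest units 68.
Blended shares (55% ownership shares + 45% profit-interest units): Orozco 0.2375; Lindqvist 0.1834; Petrov 0.1302; Okafor 0.1094; Haddad 0.1702; Bergstrom 0.1692.
Proportional shares: Orozco 503.54; Lindqvist 388.86; Petrov 276.03; Okafor 231.94; Haddad 360.91; Bergstrom 358.72.
Rounded to nearest $1: Orozco $504; Lindqvist $389; Petrov $276; Okafor $232; Haddad $361; Bergstrom $359. Sum = $2,121.
Difference $2,120 − $2,121 = −$1 applied to largest allocation (Orozco): Orozco becomes $503.

Orozco: $503; Lindqvist: $389; Petrov: $276; Okafor: $232; Haddad: $361; Bergstrom: $359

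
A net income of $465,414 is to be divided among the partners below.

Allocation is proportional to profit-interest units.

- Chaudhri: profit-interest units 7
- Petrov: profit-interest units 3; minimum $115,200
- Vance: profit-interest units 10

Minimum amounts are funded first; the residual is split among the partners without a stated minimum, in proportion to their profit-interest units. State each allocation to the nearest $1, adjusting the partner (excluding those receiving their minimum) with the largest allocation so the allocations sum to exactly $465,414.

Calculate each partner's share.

Chaudhri: $144,206; Petrov: $115,200; Vance: $206,008

Minimums first: Petrov $115,200. Residual $350,214.
Residual split over remaining profit-interest units 17: Chaudhri 144,205.76 → $144,206; Vance 206,008.24 → $206,008.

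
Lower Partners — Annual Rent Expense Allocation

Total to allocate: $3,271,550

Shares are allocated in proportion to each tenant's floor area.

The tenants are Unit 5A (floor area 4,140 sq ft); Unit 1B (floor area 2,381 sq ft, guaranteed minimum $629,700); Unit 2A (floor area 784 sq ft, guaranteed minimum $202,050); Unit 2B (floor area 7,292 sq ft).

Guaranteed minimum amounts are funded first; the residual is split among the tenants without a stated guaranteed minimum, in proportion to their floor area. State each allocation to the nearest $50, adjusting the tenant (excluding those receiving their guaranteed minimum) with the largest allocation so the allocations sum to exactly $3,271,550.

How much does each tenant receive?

Unit 5A: $883,550 | Unit 1B: $629,700 | Unit 2A: $202,050 | Unit 2B: $1,556,250

Guaranteed amounts: Unit 1B $629,700; Unit 2A $202,050. Remaining pool $2,439,800.
Remaining pool split over remaining floor area 11,432: Unit 5A 883,552.48 → $883,550; Unit 2B 1,556,247.52 → $1,556,250.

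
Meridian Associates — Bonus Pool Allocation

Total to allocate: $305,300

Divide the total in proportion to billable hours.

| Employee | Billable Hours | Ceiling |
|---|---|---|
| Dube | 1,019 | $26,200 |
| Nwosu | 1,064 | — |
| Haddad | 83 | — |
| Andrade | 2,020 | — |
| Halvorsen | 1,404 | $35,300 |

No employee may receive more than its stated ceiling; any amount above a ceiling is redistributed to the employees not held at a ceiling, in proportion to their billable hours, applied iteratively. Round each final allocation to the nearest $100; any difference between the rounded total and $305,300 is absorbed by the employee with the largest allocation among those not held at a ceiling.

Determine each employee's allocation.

Total billable hours = 5,590.
Unconstrained shares: Dube 55,653.08; Nwosu 58,110.77; Haddad 4,533.08; Andrade 110,323.08; Halvorsen 76,680.00.
Capped: Dube ($26,200), Halvorsen ($35,300); remaining pool $243,800 reallocated over remaining billable hours 3,167.
Remaining shares: Nwosu 81,908.18 → $81,900; Haddad 6,389.45 → $6,400; Andrade 155,502.37 → $155,500.

Dube: $26,200; Nwosu: $81,900; Haddad: $6,400; Andrade: $155,500; Halvorsen: $35,300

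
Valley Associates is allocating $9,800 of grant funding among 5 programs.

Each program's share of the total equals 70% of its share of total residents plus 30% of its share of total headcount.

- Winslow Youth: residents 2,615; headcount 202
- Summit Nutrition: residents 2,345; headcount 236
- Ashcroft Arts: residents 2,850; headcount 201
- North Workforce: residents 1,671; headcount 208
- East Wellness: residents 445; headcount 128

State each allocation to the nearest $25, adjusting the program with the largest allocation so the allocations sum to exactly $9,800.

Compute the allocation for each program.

Winslow Youth: $2,425; Summit Nutrition: $2,325; Ashcroft Arts: $2,575; North Workforce: $1,775; East Wellness: $700

Totals — residents 9,926, headcount 975.
Combined weights (70% residents + 30% headcount): Winslow Youth 0.2466; Summit Nutrition 0.2380; Ashcroft Arts 0.2628; North Workforce 0.1818; East Wellness 0.0708.
Proportional shares: Winslow Youth 2,416.37; Summit Nutrition 2,332.29; Ashcroft Arts 2,575.77; North Workforce 1,782.05; East Wellness 693.52.
After rounding ($25): Winslow Youth $2,425; Summit Nutrition $2,325; Ashcroft Arts $2,575; North Workforce $1,775; East Wellness $700. Sum = $9,800.
Rounded total matches; no reconciliation needed.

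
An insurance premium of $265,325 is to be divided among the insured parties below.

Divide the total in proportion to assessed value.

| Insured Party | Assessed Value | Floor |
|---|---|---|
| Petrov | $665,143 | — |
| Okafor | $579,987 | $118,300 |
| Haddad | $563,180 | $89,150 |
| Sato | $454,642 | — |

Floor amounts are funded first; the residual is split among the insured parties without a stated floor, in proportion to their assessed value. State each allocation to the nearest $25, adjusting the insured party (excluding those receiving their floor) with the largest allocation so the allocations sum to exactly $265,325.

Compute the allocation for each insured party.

Petrov: $34,375; Okafor: $118,300; Haddad: $89,150; Sato: $23,500

Guaranteed amounts: Okafor $118,300; Haddad $89,150. Balance $57,875.
Balance split over remaining assessed value 1,119,785: Petrov 34,377.27 → $34,375; Sato 23,497.73 → $23,500.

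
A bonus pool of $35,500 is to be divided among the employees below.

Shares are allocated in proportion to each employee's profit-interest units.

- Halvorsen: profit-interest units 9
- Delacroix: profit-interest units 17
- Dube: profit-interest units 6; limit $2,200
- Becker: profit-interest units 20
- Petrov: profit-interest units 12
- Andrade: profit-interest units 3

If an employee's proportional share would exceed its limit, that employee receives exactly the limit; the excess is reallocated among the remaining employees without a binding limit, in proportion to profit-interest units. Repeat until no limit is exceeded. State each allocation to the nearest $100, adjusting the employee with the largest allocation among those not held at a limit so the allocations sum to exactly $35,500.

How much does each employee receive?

Halvorsen: $4,900 · Delacroix: $9,300 · Dube: $2,200 · Becker: $10,900 · Petrov: $6,600 · Andrade: $1,600

Total profit-interest units = 67.
Pro-rata shares before constraints: Halvorsen 4,768.66; Delacroix 9,007.46; Dube 3,179.10; Becker 10,597.01; Petrov 6,358.21; Andrade 1,589.55.
Capped: Dube ($2,200); residual $33,300 reallocated over remaining profit-interest units 61.
Redistributed shares: Halvorsen 4,913.11 → $4,900; Delacroix 9,280.33 → $9,300; Becker 10,918.03 → $10,900; Petrov 6,550.82 → $6,600; Andrade 1,637.70 → $1,600.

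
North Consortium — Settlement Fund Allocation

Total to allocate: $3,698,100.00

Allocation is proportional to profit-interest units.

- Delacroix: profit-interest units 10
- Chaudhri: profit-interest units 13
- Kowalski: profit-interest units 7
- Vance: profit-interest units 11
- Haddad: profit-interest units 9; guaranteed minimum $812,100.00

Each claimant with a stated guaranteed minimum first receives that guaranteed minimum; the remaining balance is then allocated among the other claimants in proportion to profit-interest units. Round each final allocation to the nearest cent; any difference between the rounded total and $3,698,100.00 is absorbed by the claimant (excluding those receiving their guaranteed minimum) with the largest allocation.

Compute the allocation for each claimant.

Delacroix: $703,902.44 · Chaudhri: $915,073.17 · Kowalski: $492,731.71 · Vance: $774,292.68 · Haddad: $812,100.00

Minimums first: Haddad $812,100.00. Balance $2,886,000.00.
Balance split over remaining profit-interest units 41: Delacroix 703,902.4390 → $703,902.44; Chaudhri 915,073.1707 → $915,073.17; Kowalski 492,731.7073 → $492,731.71; Vance 774,292.6829 → $774,292.68.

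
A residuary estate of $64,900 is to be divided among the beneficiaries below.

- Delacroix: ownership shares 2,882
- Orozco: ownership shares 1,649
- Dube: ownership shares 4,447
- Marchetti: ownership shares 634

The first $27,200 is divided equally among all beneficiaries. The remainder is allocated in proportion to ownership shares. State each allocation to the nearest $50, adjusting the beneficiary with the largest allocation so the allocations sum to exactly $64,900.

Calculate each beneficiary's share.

Delacroix: $18,100 | Orozco: $13,250 | Dube: $24,250 | Marchetti: $9,300

First tranche $27,200 split equally: $6,800 each.
Remainder $37,700 by ownership shares (total 9,612): Delacroix 11,303.72 → $11,300; Orozco 6,467.68 → $6,450; Dube 17,441.94 → $17,450; Marchetti 2,486.66 → $2,500.
Totals: Delacroix $6,800 + $11,300 = $18,100; Orozco $6,800 + $6,450 = $13,250; Dube $6,800 + $17,450 = $24,250; Marchetti $6,800 + $2,500 = $9,300.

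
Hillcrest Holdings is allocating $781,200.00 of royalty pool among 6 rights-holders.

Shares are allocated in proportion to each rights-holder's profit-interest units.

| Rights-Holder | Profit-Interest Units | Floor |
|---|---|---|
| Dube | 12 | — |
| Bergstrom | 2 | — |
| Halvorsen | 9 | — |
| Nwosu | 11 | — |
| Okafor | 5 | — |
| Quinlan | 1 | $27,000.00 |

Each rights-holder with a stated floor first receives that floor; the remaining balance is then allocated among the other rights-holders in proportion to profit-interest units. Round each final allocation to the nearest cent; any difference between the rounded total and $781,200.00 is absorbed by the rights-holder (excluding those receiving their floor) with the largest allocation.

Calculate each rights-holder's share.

Dube: $232,061.54 · Bergstrom: $38,676.92 · Halvorsen: $174,046.15 · Nwosu: $212,723.08 · Okafor: $96,692.31 · Quinlan: $27,000.00

Minimums first: Quinlan $27,000.00. Remaining pool $754,200.00.
Remaining pool split over remaining profit-interest units 39: Dube 232,061.5385 → $232,061.54; Bergstrom 38,676.9231 → $38,676.92; Halvorsen 174,046.1538 → $174,046.15; Nwosu 212,723.0769 → $212,723.08; Okafor 96,692.3077 → $96,692.31.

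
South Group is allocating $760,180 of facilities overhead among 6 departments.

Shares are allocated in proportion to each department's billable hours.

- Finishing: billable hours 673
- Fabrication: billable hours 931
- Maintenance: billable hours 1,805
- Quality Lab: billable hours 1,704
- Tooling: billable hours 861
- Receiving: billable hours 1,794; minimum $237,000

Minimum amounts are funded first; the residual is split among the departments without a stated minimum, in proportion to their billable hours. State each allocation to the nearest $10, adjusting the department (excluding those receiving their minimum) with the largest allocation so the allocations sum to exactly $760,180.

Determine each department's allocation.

Guaranteed amounts: Receiving $237,000. Balance $523,180.
Balance split over remaining billable hours 5,974: Finishing 58,938.76 → $58,940; Fabrication 81,533.41 → $81,530; Maintenance 158,074.97 → $158,070; Quality Lab 149,229.78 → $149,230; Tooling 75,403.08 → $75,400.
Rounding difference +$10 applied to Maintenance → $158,080.

Finishing: $58,940 · Fabrication: $81,530 · Maintenance: $158,080 · Quality Lab: $149,230 · Tooling: $75,400 · Receiving: $237,000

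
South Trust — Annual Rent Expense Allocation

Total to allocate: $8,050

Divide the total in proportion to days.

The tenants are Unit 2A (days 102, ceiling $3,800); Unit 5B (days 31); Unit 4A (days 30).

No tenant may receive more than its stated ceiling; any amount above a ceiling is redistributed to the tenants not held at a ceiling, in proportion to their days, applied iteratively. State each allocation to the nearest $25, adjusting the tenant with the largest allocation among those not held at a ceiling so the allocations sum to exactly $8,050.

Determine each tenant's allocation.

Unit 2A: $3,800 | Unit 5B: $2,150 | Unit 4A: $2,100

Sum of days: 163.
Unconstrained shares: Unit 2A 5,037.42; Unit 5B 1,530.98; Unit 4A 1,481.60.
Held at cap: Unit 2A ($3,800); remaining pool $4,250 reallocated over remaining days 61.
Redistributed shares: Unit 5B 2,159.84 → $2,150; Unit 4A 2,090.16 → $2,100.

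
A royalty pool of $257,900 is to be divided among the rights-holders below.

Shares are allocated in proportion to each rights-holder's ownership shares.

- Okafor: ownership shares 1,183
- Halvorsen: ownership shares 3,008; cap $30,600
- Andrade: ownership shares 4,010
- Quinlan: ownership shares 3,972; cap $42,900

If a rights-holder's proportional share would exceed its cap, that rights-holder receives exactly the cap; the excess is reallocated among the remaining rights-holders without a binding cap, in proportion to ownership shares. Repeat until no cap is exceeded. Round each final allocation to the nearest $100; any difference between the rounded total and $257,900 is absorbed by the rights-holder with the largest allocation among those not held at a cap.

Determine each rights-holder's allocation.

Combined ownership shares = 12,173.
Proportional shares (ignoring caps): Okafor 25,063.31; Halvorsen 63,728.19; Andrade 84,956.79; Quinlan 84,151.71.
Cap binds for Halvorsen ($30,600), Quinlan ($42,900); residual $184,400 reallocated over remaining ownership shares 5,193.
Remaining shares: Okafor 42,007.55 → $42,000; Andrade 142,392.45 → $142,400.

Okafor: $42,000 · Halvorsen: $30,600 · Andrade: $142,400 · Quinlan: $42,900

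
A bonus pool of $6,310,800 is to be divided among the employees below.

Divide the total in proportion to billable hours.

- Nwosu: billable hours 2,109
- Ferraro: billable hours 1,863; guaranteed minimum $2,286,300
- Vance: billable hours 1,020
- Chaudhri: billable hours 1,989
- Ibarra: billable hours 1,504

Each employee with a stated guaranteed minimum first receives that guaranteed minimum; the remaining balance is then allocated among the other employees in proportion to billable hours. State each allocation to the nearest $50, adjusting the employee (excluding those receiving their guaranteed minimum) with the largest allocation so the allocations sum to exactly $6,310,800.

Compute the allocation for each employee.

Nwosu: $1,281,750 · Ferraro: $2,286,300 · Vance: $619,900 · Chaudhri: $1,208,800 · Ibarra: $914,050

Minimums first: Ferraro $2,286,300. Balance $4,024,500.
Balance split over remaining billable hours 6,622: Nwosu 1,281,738.22 → $1,281,750; Vance 619,901.84 → $619,900; Chaudhri 1,208,808.59 → $1,208,800; Ibarra 914,051.34 → $914,050.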